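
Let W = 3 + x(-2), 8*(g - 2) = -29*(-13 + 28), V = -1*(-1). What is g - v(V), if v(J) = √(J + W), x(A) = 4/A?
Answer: -419/8 - √2 ≈ -53.789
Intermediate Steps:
V = 1
g = -419/8 (g = 2 + (-29*(-13 + 28))/8 = 2 + (-29*15)/8 = 2 + (⅛)*(-435) = 2 - 435/8 = -419/8 ≈ -52.375)
W = 1 (W = 3 + 4/(-2) = 3 + 4*(-½) = 3 - 2 = 1)
v(J) = √(1 + J) (v(J) = √(J + 1) = √(1 + J))
g - v(V) = -419/8 - √(1 + 1) = -419/8 - √2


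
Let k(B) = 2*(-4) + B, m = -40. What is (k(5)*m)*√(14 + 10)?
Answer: 240*√6 ≈ 587.88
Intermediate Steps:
k(B) = -8 + B
(k(5)*m)*√(14 + 10) = ((-8 + 5)*(-40))*√(14 + 10) = (-3*(-40))*√24 = 120*(2*√6) = 240*√6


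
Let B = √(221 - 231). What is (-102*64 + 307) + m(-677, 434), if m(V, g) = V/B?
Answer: -6221 + 677*I*√10/10 ≈ -6221.0 + 214.09*I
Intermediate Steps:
B = I*√10 (B = √(-10) = I*√10 ≈ 3.1623*I)
m(V, g) = -I*V*√10/10 (m(V, g) = V/((I*√10)) = V*(-I*√10/10) = -I*V*√10/10)
(-102*64 + 307) + m(-677, 434) = (-102*64 + 307) - ⅒*I*(-677)*√10 = (-6528 + 307) + 677*I*√10/10 = -6221 + 677*I*√10/10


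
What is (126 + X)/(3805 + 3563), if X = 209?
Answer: 335/7368 ≈ 0.045467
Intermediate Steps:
(126 + X)/(3805 + 3563) = (126 + 209)/(3805 + 3563) = 335/7368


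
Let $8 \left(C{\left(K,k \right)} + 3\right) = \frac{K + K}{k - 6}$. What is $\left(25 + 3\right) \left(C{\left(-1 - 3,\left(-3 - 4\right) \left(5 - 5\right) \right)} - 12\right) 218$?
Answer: $- \frac{271628}{3} \approx -90543.0$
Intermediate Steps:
$C{\left(K,k \right)} = -3 + \frac{K}{4 \left(-6 + k\right)}$ ($C{\left(K,k \right)} = -3 + \frac{\left(K + K\right) \frac{1}{k - 6}}{8} = -3 + \frac{2 K \frac{1}{-6 + k}}{8} = -3 + \frac{K}{4 \left(-6 + k\right)}$)
$\left(25 + 3\right) \left(C{\left(-1 - 3,\left(-3 - 4\right) \left(5 - 5\right) \right)} - 12\right) 218 = \left(25 + 3\right) \left(\frac{72 - 4 - 12 \left(-3 - 4\right) \left(5 - 5\right)}{4 \left(-6 + \left(-3 - 4\right) \left(5 - 5\right)\right)} - 12\right) 218 = 28 \left(\frac{72 - 4 - 12 \left(\left(-7\right) 0\right)}{4 \left(-6 - 0\right)} - 12\right) 218 = 28 \left(\frac{72 - 4 - 0}{4 \left(-6 + 0\right)} - 12\right) 218 = 28 \left(\frac{72 - 4 + 0}{4 \left(-6\right)} - 12\right) 218 = 28 \left(\frac{1}{4} \left(- \frac{1}{6}\right) 68 - 12\right) 218 = 28 \left(- \frac{17}{6} - 12\right) 218 = 28 \left(- \frac{89}{6}\right) 218 = \left(- \frac{1246}{3}\right) 218 = - \frac{271628}{3}$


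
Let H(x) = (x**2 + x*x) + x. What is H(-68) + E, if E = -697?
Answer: 8483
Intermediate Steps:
H(x) = x + 2*x**2 (H(x) = (x**2 + x**2) + x = 2*x**2 + x = x + 2*x**2)
H(-68) + E = -68*(1 + 2*(-68)) - 697 = -68*(1 - 136) - 697 = -68*(-135) - 697 = 9180 - 697 = 8483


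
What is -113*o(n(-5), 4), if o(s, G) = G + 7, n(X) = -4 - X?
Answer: -1243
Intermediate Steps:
o(s, G) = 7 + G
-113*o(n(-5), 4) = -113*(7 + 4) = -113*11 = -1243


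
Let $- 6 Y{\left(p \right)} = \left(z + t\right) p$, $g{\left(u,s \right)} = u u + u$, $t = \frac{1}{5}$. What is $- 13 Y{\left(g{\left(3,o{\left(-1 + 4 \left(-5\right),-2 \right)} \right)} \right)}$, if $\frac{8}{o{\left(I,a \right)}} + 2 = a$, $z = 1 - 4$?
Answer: $- \frac{364}{5} \approx -72.8$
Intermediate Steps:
$z = -3$
$t = \frac{1}{5} \approx 0.2$
$o{\left(I,a \right)} = \frac{8}{-2 + a}$
$g{\left(u,s \right)} = u + u^{2}$ ($g{\left(u,s \right)} = u^{2} + u = u + u^{2}$)
$Y{\left(p \right)} = \frac{7 p}{15}$ ($Y{\left(p \right)} = - \frac{\left(-3 + \frac{1}{5}\right) p}{6} = - \frac{\left(- \frac{14}{5}\right) p}{6} = \frac{7 p}{15}$)
$- 13 Y{\left(g{\left(3,o{\left(-1 + 4 \left(-5\right),-2 \right)} \right)} \right)} = - 13 \frac{7 \cdot 3 \left(1 + 3\right)}{15} = - 13 \frac{7 \cdot 3 \cdot 4}{15} = - 13 \cdot \frac{7}{15} \cdot 12 = \left(-13\right) \frac{28}{5} = - \frac{364}{5}$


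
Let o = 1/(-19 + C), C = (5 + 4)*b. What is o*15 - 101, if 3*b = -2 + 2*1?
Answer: -1934/19 ≈ -101.79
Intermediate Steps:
b = 0 (b = (-2 + 2*1)/3 = (-2 + 2)/3 = (⅓)*0 = 0)
C = 0 (C = (5 + 4)*0 = 9*0 = 0)
o = -1/19 (o = 1/(-19 + 0) = 1/(-19) = -1/19 ≈ -0.052632)
o*15 - 101 = -1/19*15 - 101 = -15/19 - 101 = -1934/19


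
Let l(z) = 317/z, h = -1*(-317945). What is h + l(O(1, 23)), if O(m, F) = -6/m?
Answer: 1907353/6 ≈ 3.1789e+5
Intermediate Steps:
h = 317945
h + l(O(1, 23)) = 317945 + 317/((-6/1)) = 317945 + 317/((-6*1)) = 317945 + 317/(-6) = 317945 + 317*(-⅙) = 317945 - 317/6 = 1907353/6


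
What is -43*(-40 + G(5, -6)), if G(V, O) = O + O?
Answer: 2236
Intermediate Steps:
G(V, O) = 2*O
-43*(-40 + G(5, -6)) = -43*(-40 + 2*(-6)) = -43*(-40 - 12) = -43*(-52) = 2236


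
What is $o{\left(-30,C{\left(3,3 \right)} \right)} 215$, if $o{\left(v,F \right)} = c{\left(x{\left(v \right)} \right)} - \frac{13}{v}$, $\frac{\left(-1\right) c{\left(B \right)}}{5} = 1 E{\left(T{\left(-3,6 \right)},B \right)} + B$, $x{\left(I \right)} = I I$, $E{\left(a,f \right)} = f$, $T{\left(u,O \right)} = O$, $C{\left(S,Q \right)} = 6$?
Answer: $- \frac{11609441}{6} \approx -1.9349 \cdot 10^{6}$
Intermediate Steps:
$x{\left(I \right)} = I^{2}$
$c{\left(B \right)} = - 10 B$ ($c{\left(B \right)} = - 5 \left(1 B + B\right) = - 5 \left(B + B\right) = - 5 \cdot 2 B = - 10 B$)
$o{\left(v,F \right)} = - \frac{13}{v} - 10 v^{2}$ ($o{\left(v,F \right)} = - 10 v^{2} - \frac{13}{v} = - \frac{13}{v} - 10 v^{2}$)
$o{\left(-30,C{\left(3,3 \right)} \right)} 215 = \frac{-13 - 10 \left(-30\right)^{3}}{-30} \cdot 215 = - \frac{-13 - -270000}{30} \cdot 215 = - \frac{-13 + 270000}{30} \cdot 215 = \left(- \frac{1}{30}\right) 269987 \cdot 215 = \left(- \frac{269987}{30}\right) 215 = - \frac{11609441}{6}$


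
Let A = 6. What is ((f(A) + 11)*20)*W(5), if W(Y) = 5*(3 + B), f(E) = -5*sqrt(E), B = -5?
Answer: -2200 + 1000*sqrt(6) ≈ 249.49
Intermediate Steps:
W(Y) = -10 (W(Y) = 5*(3 - 5) = 5*(-2) = -10)
((f(A) + 11)*20)*W(5) = ((-5*sqrt(6) + 11)*20)*(-10) = ((11 - 5*sqrt(6))*20)*(-10) = (220 - 100*sqrt(6))*(-10) = -2200 + 1000*sqrt(6)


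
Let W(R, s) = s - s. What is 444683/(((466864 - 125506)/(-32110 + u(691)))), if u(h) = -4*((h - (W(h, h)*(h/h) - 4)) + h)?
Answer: -8372046841/170679 ≈ -49051.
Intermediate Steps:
W(R, s) = 0
u(h) = -16 - 8*h (u(h) = -4*((h - (0*(h/h) - 4)) + h) = -4*((h - (0*1 - 4)) + h) = -4*((h - (0 - 4)) + h) = -4*((h - 1*(-4)) + h) = -4*((h + 4) + h) = -4*((4 + h) + h) = -4*(4 + 2*h) = -16 - 8*h)
444683/(((466864 - 125506)/(-32110 + u(691)))) = 444683/(((466864 - 125506)/(-32110 + (-16 - 8*691)))) = 444683/((341358/(-32110 + (-16 - 5528)))) = 444683/((341358/(-32110 - 5544))) = 444683/((341358/(-37654))) = 444683/((341358*(-1/37654))) = 444683/(-170679/18827) = 444683*(-18827/170679) = -8372046841/170679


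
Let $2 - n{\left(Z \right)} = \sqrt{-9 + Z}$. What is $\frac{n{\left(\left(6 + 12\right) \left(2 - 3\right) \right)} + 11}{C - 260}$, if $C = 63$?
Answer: $- \frac{13}{197} + \frac{3 i \sqrt{3}}{197} \approx -0.06599 + 0.026376 i$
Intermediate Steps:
$n{\left(Z \right)} = 2 - \sqrt{-9 + Z}$
$\frac{n{\left(\left(6 + 12\right) \left(2 - 3\right) \right)} + 11}{C - 260} = \frac{\left(2 - \sqrt{-9 + \left(6 + 12\right) \left(2 - 3\right)}\right) + 11}{63 - 260} = \frac{\left(2 - \sqrt{-9 + 18 \left(-1\right)}\right) + 11}{-197} = \left(\left(2 - \sqrt{-9 - 18}\right) + 11\right) \left(- \frac{1}{197}\right) = \left(\left(2 - \sqrt{-27}\right) + 11\right) \left(- \frac{1}{197}\right) = \left(\left(2 - 3 i \sqrt{3}\right) + 11\right) \left(- \frac{1}{197}\right) = \left(13 - 3 i \sqrt{3}\right) \left(- \frac{1}{197}\right) = - \frac{13}{197} + \frac{3 i \sqrt{3}}{197}$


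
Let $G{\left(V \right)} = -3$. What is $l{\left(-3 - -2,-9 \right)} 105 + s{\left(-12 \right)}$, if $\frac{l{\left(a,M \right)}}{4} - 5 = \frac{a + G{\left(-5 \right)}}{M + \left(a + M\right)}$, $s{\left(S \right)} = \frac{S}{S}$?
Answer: $\frac{41599}{19} \approx 2189.4$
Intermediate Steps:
$s{\left(S \right)} = 1$
$l{\left(a,M \right)} = 20 + \frac{4 \left(-3 + a\right)}{a + 2 M}$ ($l{\left(a,M \right)} = 20 + 4 \frac{a - 3}{M + \left(a + M\right)} = 20 + 4 \frac{-3 + a}{M + \left(M + a\right)} = 20 + 4 \frac{-3 + a}{a + 2 M} = 20 + \frac{4 \left(-3 + a\right)}{a + 2 M}$)
$l{\left(-3 - -2,-9 \right)} 105 + s{\left(-12 \right)} = \frac{4 \left(-3 + 6 \left(-3 - -2\right) + 10 \left(-9\right)\right)}{\left(-3 - -2\right) + 2 \left(-9\right)} 105 + 1 = \frac{4 \left(-3 + 6 \left(-3 + 2\right) - 90\right)}{\left(-3 + 2\right) - 18} \cdot 105 + 1 = \frac{4 \left(-3 + 6 \left(-1\right) - 90\right)}{-1 - 18} \cdot 105 + 1 = \frac{4 \left(-3 - 6 - 90\right)}{-19} \cdot 105 + 1 = 4 \left(- \frac{1}{19}\right) \left(-99\right) 105 + 1 = \frac{396}{19} \cdot 105 + 1 = \frac{41580}{19} + 1 = \frac{41599}{19}$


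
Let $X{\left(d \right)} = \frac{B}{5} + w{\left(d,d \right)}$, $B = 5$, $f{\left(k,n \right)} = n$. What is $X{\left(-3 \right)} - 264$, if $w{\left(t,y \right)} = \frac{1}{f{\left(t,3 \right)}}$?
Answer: $- \frac{788}{3} \approx -262.67$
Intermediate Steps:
$w{\left(t,y \right)} = \frac{1}{3}$
$X{\left(d \right)} = \frac{4}{3}$ ($X{\left(d \right)} = \frac{5}{5} + \frac{1}{3} = 5 \cdot \frac{1}{5} + \frac{1}{3} = 1 + \frac{1}{3} = \frac{4}{3}$)
$X{\left(-3 \right)} - 264 = \frac{4}{3} - 264 = - \frac{788}{3}$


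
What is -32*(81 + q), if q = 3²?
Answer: -2880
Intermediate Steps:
q = 9
-32*(81 + q) = -32*(81 + 9) = -32*90 = -2880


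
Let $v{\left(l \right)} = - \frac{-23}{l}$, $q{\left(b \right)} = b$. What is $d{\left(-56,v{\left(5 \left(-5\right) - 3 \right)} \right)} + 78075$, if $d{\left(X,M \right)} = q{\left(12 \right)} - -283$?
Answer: $78370$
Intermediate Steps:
$v{\left(l \right)} = \frac{23}{l}$
$d{\left(X,M \right)} = 295$ ($d{\left(X,M \right)} = 12 - -283 = 12 + 283 = 295$)
$d{\left(-56,v{\left(5 \left(-5\right) - 3 \right)} \right)} + 78075 = 295 + 78075 = 78370$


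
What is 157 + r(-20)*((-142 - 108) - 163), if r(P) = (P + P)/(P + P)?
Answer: -256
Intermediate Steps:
r(P) = 1 (r(P) = (2*P)/((2*P)) = (2*P)*(1/(2*P)) = 1)
157 + r(-20)*((-142 - 108) - 163) = 157 + 1*((-142 - 108) - 163) = 157 + 1*(-250 - 163) = 157 + 1*(-413) = 157 - 413 = -256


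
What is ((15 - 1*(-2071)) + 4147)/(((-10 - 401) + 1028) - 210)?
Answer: 6233/407 ≈ 15.314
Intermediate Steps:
((15 - 1*(-2071)) + 4147)/(((-10 - 401) + 1028) - 210) = ((15 + 2071) + 4147)/((-411 + 1028) - 210) = (2086 + 4147)/(617 - 210) = 6233/407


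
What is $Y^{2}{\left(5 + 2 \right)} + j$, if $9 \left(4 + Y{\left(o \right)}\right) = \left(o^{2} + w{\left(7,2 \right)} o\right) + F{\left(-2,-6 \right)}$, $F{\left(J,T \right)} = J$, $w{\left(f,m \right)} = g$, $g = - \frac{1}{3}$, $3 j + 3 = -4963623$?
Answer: $- \frac{1206160442}{729} \approx -1.6545 \cdot 10^{6}$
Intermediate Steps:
$j = -1654542$ ($j = -1 + \frac{1}{3} \left(-4963623\right) = -1 - 1654541 = -1654542$)
$g = - \frac{1}{3}$ ($g = \left(-1\right) \frac{1}{3} = - \frac{1}{3} \approx -0.33333$)
$w{\left(f,m \right)} = - \frac{1}{3}$
$Y{\left(o \right)} = - \frac{38}{9} - \frac{o}{27} + \frac{o^{2}}{9}$ ($Y{\left(o \right)} = -4 + \frac{\left(o^{2} - \frac{o}{3}\right) - 2}{9} = -4 + \frac{-2 + o^{2} - \frac{o}{3}}{9} = -4 - \left(\frac{2}{9} - \frac{o^{2}}{9} + \frac{o}{27}\right) = - \frac{38}{9} - \frac{o}{27} + \frac{o^{2}}{9}$)
$Y^{2}{\left(5 + 2 \right)} + j = \left(- \frac{38}{9} - \frac{5 + 2}{27} + \frac{\left(5 + 2\right)^{2}}{9}\right)^{2} - 1654542 = \left(- \frac{38}{9} - \frac{7}{27} + \frac{7^{2}}{9}\right)^{2} - 1654542 = \left(- \frac{38}{9} - \frac{7}{27} + \frac{1}{9} \cdot 49\right)^{2} - 1654542 = \left(- \frac{38}{9} - \frac{7}{27} + \frac{49}{9}\right)^{2} - 1654542 = \left(\frac{26}{27}\right)^{2} - 1654542 = \frac{676}{729} - 1654542 = - \frac{1206160442}{729}$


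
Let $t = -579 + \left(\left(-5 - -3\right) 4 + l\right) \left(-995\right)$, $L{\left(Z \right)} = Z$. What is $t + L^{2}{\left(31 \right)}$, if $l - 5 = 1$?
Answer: $2372$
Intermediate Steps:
$l = 6$ ($l = 5 + 1 = 6$)
$t = 1411$ ($t = -579 + \left(\left(-5 - -3\right) 4 + 6\right) \left(-995\right) = -579 + \left(\left(-5 + 3\right) 4 + 6\right) \left(-995\right) = -579 + \left(\left(-2\right) 4 + 6\right) \left(-995\right) = -579 + \left(-8 + 6\right) \left(-995\right) = -579 - -1990 = -579 + 1990 = 1411$)
$t + L^{2}{\left(31 \right)} = 1411 + 31^{2} = 1411 + 961 = 2372$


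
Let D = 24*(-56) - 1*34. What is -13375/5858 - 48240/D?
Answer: 132079585/4036162 ≈ 32.724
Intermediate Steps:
D = -1378 (D = -1344 - 34 = -1378)
-13375/5858 - 48240/D = -13375/5858 - 48240/(-1378) = -13375*1/5858 - 48240*(-1/1378) = -13375/5858 + 24120/689 = 132079585/4036162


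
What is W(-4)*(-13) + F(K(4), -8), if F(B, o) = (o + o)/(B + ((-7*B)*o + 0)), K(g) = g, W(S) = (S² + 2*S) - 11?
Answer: 2219/57 ≈ 38.930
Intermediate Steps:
W(S) = -11 + S² + 2*S
F(B, o) = 2*o/(B - 7*B*o) (F(B, o) = (2*o)/(B + (-7*B*o + 0)) = (2*o)/(B - 7*B*o) = 2*o/(B - 7*B*o))
W(-4)*(-13) + F(K(4), -8) = (-11 + (-4)² + 2*(-4))*(-13) - 2*(-8)/(4*(-1 + 7*(-8))) = (-11 + 16 - 8)*(-13) - 2*(-8)*¼/(-1 - 56) = -3*(-13) - 2*(-8)*¼/(-57) = 39 - 2*(-8)*¼*(-1/57) = 39 - 4/57 = 2219/57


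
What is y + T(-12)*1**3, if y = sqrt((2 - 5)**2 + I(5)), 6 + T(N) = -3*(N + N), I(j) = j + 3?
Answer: 66 + sqrt(17) ≈ 70.123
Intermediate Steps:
I(j) = 3 + j
T(N) = -6 - 6*N (T(N) = -6 - 3*(N + N) = -6 - 6*N)
y = sqrt(17) (y = sqrt((2 - 5)**2 + (3 + 5)) = sqrt((-3)**2 + 8) = sqrt(9 + 8) = sqrt(17) ≈ 4.1231)
y + T(-12)*1**3 = sqrt(17) + (-6 - 6*(-12))*1**3 = sqrt(17) + (-6 + 72)*1 = sqrt(17) + 66*1 = sqrt(17) + 66 = 66 + sqrt(17)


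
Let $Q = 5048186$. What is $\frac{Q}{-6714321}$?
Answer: $- \frac{5048186}{6714321} \approx -0.75185$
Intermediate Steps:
$\frac{Q}{-6714321} = \frac{5048186}{-6714321} = 5048186 \left(- \frac{1}{6714321}\right) = - \frac{5048186}{6714321}$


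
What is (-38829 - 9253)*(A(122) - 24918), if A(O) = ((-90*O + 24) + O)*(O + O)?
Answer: 128302681948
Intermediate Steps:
A(O) = 2*O*(24 - 89*O) (A(O) = ((24 - 90*O) + O)*(2*O) = (24 - 89*O)*(2*O) = 2*O*(24 - 89*O))
(-38829 - 9253)*(A(122) - 24918) = (-38829 - 9253)*(2*122*(24 - 89*122) - 24918) = -48082*(2*122*(24 - 10858) - 24918) = -48082*(2*122*(-10834) - 24918) = -48082*(-2643496 - 24918) = -48082*(-2668414) = 128302681948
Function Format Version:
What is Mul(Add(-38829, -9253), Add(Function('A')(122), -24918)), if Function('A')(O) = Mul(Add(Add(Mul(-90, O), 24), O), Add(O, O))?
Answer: 128302681948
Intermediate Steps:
Function('A')(O) = Mul(2, O, Add(24, Mul(-89, O))) (Function('A')(O) = Mul(Add(Add(24, Mul(-90, O)), O), Mul(2, O)) = Mul(Add(24, Mul(-89, O)), Mul(2, O)) = Mul(2, O, Add(24, Mul(-89, O))))
Mul(Add(-38829, -9253), Add(Function('A')(122), -24918)) = Mul(Add(-38829, -9253), Add(Mul(2, 122, Add(24, Mul(-89, 122))), -24918)) = Mul(-48082, Add(Mul(2, 122, Add(24, -10858)), -24918)) = Mul(-48082, Add(Mul(2, 122, -10834), -24918)) = Mul(-48082, Add(-2643496, -24918)) = Mul(-48082, -2668414) = 128302681948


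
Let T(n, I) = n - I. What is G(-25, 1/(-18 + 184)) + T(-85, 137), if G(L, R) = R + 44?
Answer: -29547/166 ≈ -177.99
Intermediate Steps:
G(L, R) = 44 + R
G(-25, 1/(-18 + 184)) + T(-85, 137) = (44 + 1/(-18 + 184)) + (-85 - 1*137) = (44 + 1/166) + (-85 - 137) = (44 + 1/166) - 222 = 7305/166 - 222 = -29547/166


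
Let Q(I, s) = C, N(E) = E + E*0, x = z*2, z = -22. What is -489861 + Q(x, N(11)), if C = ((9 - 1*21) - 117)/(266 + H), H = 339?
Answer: -296366034/605 ≈ -4.8986e+5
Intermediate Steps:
x = -44 (x = -22*2 = -44)
C = -129/605 (C = ((9 - 1*21) - 117)/(266 + 339) = ((9 - 21) - 117)/605 = (-12 - 117)*(1/605) = -129*1/605 = -129/605 ≈ -0.21322)
N(E) = E (N(E) = E + 0 = E)
Q(I, s) = -129/605
-489861 + Q(x, N(11)) = -489861 - 129/605 = -296366034/605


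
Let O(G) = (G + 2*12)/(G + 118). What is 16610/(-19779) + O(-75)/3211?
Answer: -120757961/143733993 ≈ -0.84015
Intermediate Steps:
O(G) = (24 + G)/(118 + G) (O(G) = (G + 24)/(118 + G) = (24 + G)/(118 + G))
16610/(-19779) + O(-75)/3211 = 16610/(-19779) + ((24 - 75)/(118 - 75))/3211 = 16610*(-1/19779) + (-51/43)*(1/3211) = -16610/19779 + ((1/43)*(-51))*(1/3211) = -16610/19779 - 51/43*1/3211 = -16610/19779 - 51/138073 = -120757961/143733993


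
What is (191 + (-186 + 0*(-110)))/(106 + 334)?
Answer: 1/88 ≈ 0.011364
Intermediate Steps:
(191 + (-186 + 0*(-110)))/(106 + 334) = (191 + (-186 + 0))/440 = (191 - 186)*(1/440) = 5*(1/440) = 1/88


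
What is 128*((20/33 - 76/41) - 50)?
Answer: -8875264/1353 ≈ -6559.7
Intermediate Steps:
128*((20/33 - 76/41) - 50) = 128*(-1688/1353 - 50) = 128*(-69338/1353) = -8875264/1353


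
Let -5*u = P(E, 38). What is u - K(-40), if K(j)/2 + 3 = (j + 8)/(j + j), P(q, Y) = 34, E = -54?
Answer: -8/5 ≈ -1.6000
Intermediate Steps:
K(j) = -6 + (8 + j)/j (K(j) = -6 + 2*((j + 8)/(j + j)) = -6 + 2*((8 + j)/((2*j))) = -6 + 2*((8 + j)*(1/(2*j))) = -6 + 2*((8 + j)/(2*j)) = -6 + (8 + j)/j)
u = -34/5 (u = -⅕*34 = -34/5 ≈ -6.8000)
u - K(-40) = -34/5 - (-5 + 8/(-40)) = -34/5 - (-5 + 8*(-1/40)) = -34/5 - (-5 - ⅕) = -34/5 - 1*(-26/5) = -34/5 + 26/5 = -8/5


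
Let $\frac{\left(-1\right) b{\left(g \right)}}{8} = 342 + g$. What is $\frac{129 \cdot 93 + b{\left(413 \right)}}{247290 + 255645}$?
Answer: $\frac{5957}{502935} \approx 0.011844$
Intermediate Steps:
$b{\left(g \right)} = -2736 - 8 g$ ($b{\left(g \right)} = - 8 \left(342 + g\right) = -2736 - 8 g$)
$\frac{129 \cdot 93 + b{\left(413 \right)}}{247290 + 255645} = \frac{129 \cdot 93 - 6040}{247290 + 255645} = \frac{11997 - 6040}{502935} = \left(11997 - 6040\right) \frac{1}{502935} = 5957 \cdot \frac{1}{502935} = \frac{5957}{502935}$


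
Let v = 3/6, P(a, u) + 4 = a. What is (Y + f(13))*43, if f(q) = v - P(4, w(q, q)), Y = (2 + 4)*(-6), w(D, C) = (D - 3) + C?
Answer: -3053/2 ≈ -1526.5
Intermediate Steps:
w(D, C) = -3 + C + D (w(D, C) = (-3 + D) + C = -3 + C + D)
P(a, u) = -4 + a
v = ½ (v = 3*(⅙) = ½ ≈ 0.50000)
Y = -36 (Y = 6*(-6) = -36)
f(q) = ½ (f(q) = ½ - (-4 + 4) = ½ - 1*0 = ½ + 0 = ½)
(Y + f(13))*43 = (-36 + ½)*43 = -71/2*43 = -3053/2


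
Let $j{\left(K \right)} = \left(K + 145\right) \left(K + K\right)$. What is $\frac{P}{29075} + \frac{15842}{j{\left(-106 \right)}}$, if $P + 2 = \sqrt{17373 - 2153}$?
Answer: $- \frac{230311343}{120196050} + \frac{2 \sqrt{3805}}{29075} \approx -1.9119$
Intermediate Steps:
$P = -2 + 2 \sqrt{3805}$ ($P = -2 + \sqrt{17373 - 2153} = -2 + \sqrt{15220} = -2 + 2 \sqrt{3805} \approx 121.37$)
$j{\left(K \right)} = 2 K \left(145 + K\right)$ ($j{\left(K \right)} = \left(145 + K\right) 2 K = 2 K \left(145 + K\right)$)
$\frac{P}{29075} + \frac{15842}{j{\left(-106 \right)}} = \frac{-2 + 2 \sqrt{3805}}{29075} + \frac{15842}{2 \left(-106\right) \left(145 - 106\right)} = \left(-2 + 2 \sqrt{3805}\right) \frac{1}{29075} + \frac{15842}{2 \left(-106\right) 39} = \left(- \frac{2}{29075} + \frac{2 \sqrt{3805}}{29075}\right) + \frac{15842}{-8268} = \left(- \frac{2}{29075} + \frac{2 \sqrt{3805}}{29075}\right) + 15842 \left(- \frac{1}{8268}\right) = \left(- \frac{2}{29075} + \frac{2 \sqrt{3805}}{29075}\right) - \frac{7921}{4134} = - \frac{230311343}{120196050} + \frac{2 \sqrt{3805}}{29075}$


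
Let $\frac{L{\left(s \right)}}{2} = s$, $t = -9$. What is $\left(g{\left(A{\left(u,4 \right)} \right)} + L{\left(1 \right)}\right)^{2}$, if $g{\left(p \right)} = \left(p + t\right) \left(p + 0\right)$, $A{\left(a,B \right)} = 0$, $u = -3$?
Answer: $4$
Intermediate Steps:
$L{\left(s \right)} = 2 s$
$g{\left(p \right)} = p \left(-9 + p\right)$ ($g{\left(p \right)} = \left(p - 9\right) \left(p + 0\right) = \left(-9 + p\right) p = p \left(-9 + p\right)$)
$\left(g{\left(A{\left(u,4 \right)} \right)} + L{\left(1 \right)}\right)^{2} = \left(0 \left(-9 + 0\right) + 2 \cdot 1\right)^{2} = \left(0 \left(-9\right) + 2\right)^{2} = \left(0 + 2\right)^{2} = 2^{2} = 4$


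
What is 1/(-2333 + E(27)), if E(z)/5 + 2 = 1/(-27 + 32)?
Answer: -1/2342 ≈ -0.00042699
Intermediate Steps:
E(z) = -9 (E(z) = -10 + 5/(-27 + 32) = -10 + 5/5 = -10 + 5*(⅕) = -10 + 1 = -9)
1/(-2333 + E(27)) = 1/(-2333 - 9) = 1/(-2342) = -1/2342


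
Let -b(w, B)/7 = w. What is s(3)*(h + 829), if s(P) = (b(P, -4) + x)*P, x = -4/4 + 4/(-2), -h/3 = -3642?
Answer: -846360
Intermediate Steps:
h = 10926 (h = -3*(-3642) = 10926)
b(w, B) = -7*w
x = -3 (x = -4*1/4 + 4*(-1/2) = -1 - 2 = -3)
s(P) = P*(-3 - 7*P) (s(P) = (-7*P - 3)*P = (-3 - 7*P)*P = P*(-3 - 7*P))
s(3)*(h + 829) = (-1*3*(3 + 7*3))*(10926 + 829) = -1*3*(3 + 21)*11755 = -1*3*24*11755 = -72*11755 = -846360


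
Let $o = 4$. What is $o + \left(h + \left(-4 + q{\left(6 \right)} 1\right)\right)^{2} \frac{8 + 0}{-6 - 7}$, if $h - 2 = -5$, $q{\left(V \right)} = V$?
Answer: $\frac{44}{13} \approx 3.3846$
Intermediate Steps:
$h = -3$ ($h = 2 - 5 = -3$)
$o + \left(h + \left(-4 + q{\left(6 \right)} 1\right)\right)^{2} \frac{8 + 0}{-6 - 7} = 4 + \left(-3 + \left(-4 + 6 \cdot 1\right)\right)^{2} \frac{8 + 0}{-6 - 7} = 4 + \left(-3 + \left(-4 + 6\right)\right)^{2} \frac{8}{-13} = 4 + \left(-3 + 2\right)^{2} \cdot 8 \left(- \frac{1}{13}\right) = 4 + \left(-1\right)^{2} \left(- \frac{8}{13}\right) = 4 + 1 \left(- \frac{8}{13}\right) = 4 - \frac{8}{13} = \frac{44}{13}$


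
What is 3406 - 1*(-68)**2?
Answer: -1218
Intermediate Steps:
3406 - 1*(-68)**2 = 3406 - 1*4624 = 3406 - 4624 = -1218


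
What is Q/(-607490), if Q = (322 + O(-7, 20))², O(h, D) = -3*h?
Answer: -117649/607490 ≈ -0.19366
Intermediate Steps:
Q = 117649 (Q = (322 - 3*(-7))² = (322 + 21)² = 343² = 117649)
Q/(-607490) = 117649/(-607490) = 117649*(-1/607490) = -117649/607490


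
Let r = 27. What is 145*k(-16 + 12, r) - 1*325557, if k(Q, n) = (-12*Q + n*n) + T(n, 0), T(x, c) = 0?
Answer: -212892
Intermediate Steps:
k(Q, n) = n**2 - 12*Q (k(Q, n) = (-12*Q + n*n) + 0 = (-12*Q + n**2) + 0 = (n**2 - 12*Q) + 0 = n**2 - 12*Q)
145*k(-16 + 12, r) - 1*325557 = 145*(27**2 - 12*(-16 + 12)) - 1*325557 = 145*(729 - 12*(-4)) - 325557 = 145*(729 + 48) - 325557 = 145*777 - 325557 = 112665 - 325557 = -212892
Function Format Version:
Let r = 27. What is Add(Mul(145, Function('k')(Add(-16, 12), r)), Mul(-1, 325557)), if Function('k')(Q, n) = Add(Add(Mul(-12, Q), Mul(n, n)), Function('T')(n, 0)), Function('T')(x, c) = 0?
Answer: -212892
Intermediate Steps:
Function('k')(Q, n) = Add(Pow(n, 2), Mul(-12, Q)) (Function('k')(Q, n) = Add(Add(Mul(-12, Q), Mul(n, n)), 0) = Add(Add(Mul(-12, Q), Pow(n, 2)), 0) = Add(Add(Pow(n, 2), Mul(-12, Q)), 0) = Add(Pow(n, 2), Mul(-12, Q)))
Add(Mul(145, Function('k')(Add(-16, 12), r)), Mul(-1, 325557)) = Add(Mul(145, Add(Pow(27, 2), Mul(-12, Add(-16, 12)))), Mul(-1, 325557)) = Add(Mul(145, Add(729, Mul(-12, -4))), -325557) = Add(Mul(145, Add(729, 48)), -325557) = Add(Mul(145, 777), -325557) = Add(112665, -325557) = -212892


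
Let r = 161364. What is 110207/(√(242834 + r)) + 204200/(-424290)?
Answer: -20420/42429 + 110207*√404198/404198 ≈ 172.86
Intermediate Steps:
110207/(√(242834 + r)) + 204200/(-424290) = 110207/(√(242834 + 161364)) + 204200/(-424290) = 110207/(√404198) + 204200*(-1/424290) = 110207*(√404198/404198) - 20420/42429 = 110207*√404198/404198 - 20420/42429 = -20420/42429 + 110207*√404198/404198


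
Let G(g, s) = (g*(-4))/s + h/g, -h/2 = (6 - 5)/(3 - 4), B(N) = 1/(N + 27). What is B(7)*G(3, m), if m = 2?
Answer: -8/51 ≈ -0.15686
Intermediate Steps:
B(N) = 1/(27 + N)
h = 2 (h = -2*(6 - 5)/(3 - 4) = -2/(-1) = -2*(-1) = 2)
G(g, s) = 2/g - 4*g/s (G(g, s) = (g*(-4))/s + 2/g = (-4*g)/s + 2/g = -4*g/s + 2/g = 2/g - 4*g/s)
B(7)*G(3, m) = (2/3 - 4*3/2)/(27 + 7) = (2*(⅓) - 4*3*½)/34 = (⅔ - 6)/34 = (1/34)*(-16/3) = -8/51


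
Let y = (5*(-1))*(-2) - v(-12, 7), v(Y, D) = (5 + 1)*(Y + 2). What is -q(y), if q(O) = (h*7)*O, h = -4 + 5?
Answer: -490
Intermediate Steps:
h = 1
v(Y, D) = 12 + 6*Y (v(Y, D) = 6*(2 + Y) = 12 + 6*Y)
y = 70 (y = (5*(-1))*(-2) - (12 + 6*(-12)) = -5*(-2) - (12 - 72) = 10 - 1*(-60) = 10 + 60 = 70)
q(O) = 7*O (q(O) = (1*7)*O = 7*O)
-q(y) = -7*70 = -1*490 = -490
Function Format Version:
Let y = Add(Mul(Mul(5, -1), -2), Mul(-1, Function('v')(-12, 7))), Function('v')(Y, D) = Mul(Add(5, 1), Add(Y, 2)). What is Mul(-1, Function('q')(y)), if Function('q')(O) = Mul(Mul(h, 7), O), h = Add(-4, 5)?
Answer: -490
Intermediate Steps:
h = 1
Function('v')(Y, D) = Add(12, Mul(6, Y)) (Function('v')(Y, D) = Mul(6, Add(2, Y)) = Add(12, Mul(6, Y)))
y = 70 (y = Add(Mul(Mul(5, -1), -2), Mul(-1, Add(12, Mul(6, -12)))) = Add(Mul(-5, -2), Mul(-1, Add(12, -72))) = Add(10, Mul(-1, -60)) = Add(10, 60) = 70)
Function('q')(O) = Mul(7, O) (Function('q')(O) = Mul(Mul(1, 7), O) = Mul(7, O))
Mul(-1, Function('q')(y)) = Mul(-1, Mul(7, 70)) = Mul(-1, 490) = -490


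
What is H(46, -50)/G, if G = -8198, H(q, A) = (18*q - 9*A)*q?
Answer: -29394/4099 ≈ -7.1710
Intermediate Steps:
H(q, A) = q*(-9*A + 18*q) (H(q, A) = (-9*A + 18*q)*q = q*(-9*A + 18*q))
H(46, -50)/G = (9*46*(-1*(-50) + 2*46))/(-8198) = (9*46*(50 + 92))*(-1/8198) = (9*46*142)*(-1/8198) = 58788*(-1/8198) = -29394/4099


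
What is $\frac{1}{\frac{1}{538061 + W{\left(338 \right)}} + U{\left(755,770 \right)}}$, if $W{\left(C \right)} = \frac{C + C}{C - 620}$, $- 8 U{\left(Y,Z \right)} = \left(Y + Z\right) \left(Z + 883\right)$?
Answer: $- \frac{606930104}{191245572425847} \approx -3.1736 \cdot 10^{-6}$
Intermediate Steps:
$U{\left(Y,Z \right)} = - \frac{\left(883 + Z\right) \left(Y + Z\right)}{8}$ ($U{\left(Y,Z \right)} = - \frac{\left(Y + Z\right) \left(Z + 883\right)}{8} = - \frac{\left(Y + Z\right) \left(883 + Z\right)}{8} = - \frac{\left(883 + Z\right) \left(Y + Z\right)}{8}$)
$W{\left(C \right)} = \frac{2 C}{-620 + C}$
$\frac{1}{\frac{1}{538061 + W{\left(338 \right)}} + U{\left(755,770 \right)}} = \frac{1}{\frac{1}{538061 + 2 \cdot 338 \frac{1}{-620 + 338}} - \left(\frac{1346575}{8} + \frac{148225}{2} + \frac{290675}{4}\right)} = \frac{1}{\frac{1}{538061 + 2 \cdot 338 \frac{1}{-282}} - \frac{2520825}{8}} = \frac{1}{\frac{1}{538061 + 2 \cdot 338 \left(- \frac{1}{282}\right)} - \frac{2520825}{8}} = \frac{1}{\frac{1}{538061 - \frac{338}{141}} - \frac{2520825}{8}} = \frac{1}{\frac{1}{\frac{75866263}{141}} - \frac{2520825}{8}} = \frac{1}{\frac{141}{75866263} - \frac{2520825}{8}} = \frac{1}{- \frac{191245572425847}{606930104}} = - \frac{606930104}{191245572425847}$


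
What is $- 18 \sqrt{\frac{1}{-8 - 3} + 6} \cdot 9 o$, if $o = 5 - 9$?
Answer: $\frac{648 \sqrt{715}}{11} \approx 1575.2$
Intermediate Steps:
$o = -4$ ($o = 5 - 9 = -4$)
$- 18 \sqrt{\frac{1}{-8 - 3} + 6} \cdot 9 o = - 18 \sqrt{\frac{1}{-8 - 3} + 6} \cdot 9 \left(-4\right) = - 18 \sqrt{\frac{1}{-11} + 6} \cdot 9 \left(-4\right) = - 18 \sqrt{- \frac{1}{11} + 6} \cdot 9 \left(-4\right) = - 18 \sqrt{\frac{65}{11}} \cdot 9 \left(-4\right) = - 18 \frac{\sqrt{715}}{11} \cdot 9 \left(-4\right) = - \frac{18 \sqrt{715}}{11} \cdot 9 \left(-4\right) = - \frac{162 \sqrt{715}}{11} \left(-4\right) = \frac{648 \sqrt{715}}{11}$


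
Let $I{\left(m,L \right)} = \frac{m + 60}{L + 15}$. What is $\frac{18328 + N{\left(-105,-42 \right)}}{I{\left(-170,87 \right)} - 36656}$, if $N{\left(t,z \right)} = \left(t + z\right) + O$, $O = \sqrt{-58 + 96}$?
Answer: $- \frac{927231}{1869511} - \frac{51 \sqrt{38}}{1869511} \approx -0.49614$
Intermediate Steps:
$I{\left(m,L \right)} = \frac{60 + m}{15 + L}$
$O = \sqrt{38} \approx 6.1644$
$N{\left(t,z \right)} = t + z + \sqrt{38}$ ($N{\left(t,z \right)} = \left(t + z\right) + \sqrt{38} = t + z + \sqrt{38}$)
$\frac{18328 + N{\left(-105,-42 \right)}}{I{\left(-170,87 \right)} - 36656} = \frac{18328 - \left(147 - \sqrt{38}\right)}{\frac{60 - 170}{15 + 87} - 36656} = \frac{18328 - \left(147 - \sqrt{38}\right)}{\frac{1}{102} \left(-110\right) - 36656} = \frac{18181 + \sqrt{38}}{\frac{1}{102} \left(-110\right) - 36656} = \frac{18181 + \sqrt{38}}{- \frac{55}{51} - 36656} = \frac{18181 + \sqrt{38}}{- \frac{1869511}{51}} = \left(18181 + \sqrt{38}\right) \left(- \frac{51}{1869511}\right) = - \frac{927231}{1869511} - \frac{51 \sqrt{38}}{1869511}$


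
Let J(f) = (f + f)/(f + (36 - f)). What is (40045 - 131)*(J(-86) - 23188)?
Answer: -8331448790/9 ≈ -9.2572e+8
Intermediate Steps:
J(f) = f/18 (J(f) = (2*f)/36 = (2*f)*(1/36) = f/18)
(40045 - 131)*(J(-86) - 23188) = (40045 - 131)*((1/18)*(-86) - 23188) = 39914*(-43/9 - 23188) = 39914*(-208735/9) = -8331448790/9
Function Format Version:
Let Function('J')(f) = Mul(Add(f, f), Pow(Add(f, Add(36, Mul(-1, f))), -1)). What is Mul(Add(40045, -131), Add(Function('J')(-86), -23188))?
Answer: Rational(-8331448790, 9) ≈ -9.2572e+8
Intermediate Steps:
Function('J')(f) = Mul(Rational(1, 18), f) (Function('J')(f) = Mul(Mul(2, f), Pow(36, -1)) = Mul(Mul(2, f), Rational(1, 36)) = Mul(Rational(1, 18), f))
Mul(Add(40045, -131), Add(Function('J')(-86), -23188)) = Mul(Add(40045, -131), Add(Mul(Rational(1, 18), -86), -23188)) = Mul(39914, Add(Rational(-43, 9), -23188)) = Mul(39914, Rational(-208735, 9)) = Rational(-8331448790, 9)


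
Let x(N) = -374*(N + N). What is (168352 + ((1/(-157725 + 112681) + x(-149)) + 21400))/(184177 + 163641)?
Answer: 13567432975/15667113992 ≈ 0.86598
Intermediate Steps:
x(N) = -748*N
(168352 + ((1/(-157725 + 112681) + x(-149)) + 21400))/(184177 + 163641) = (168352 + ((1/(-157725 + 112681) - 748*(-149)) + 21400))/(184177 + 163641) = (168352 + ((1/(-45044) + 111452) + 21400))/347818 = (168352 + ((-1/45044 + 111452) + 21400))*(1/347818) = (168352 + (5020243887/45044 + 21400))*(1/347818) = (168352 + 5984185487/45044)*(1/347818) = (13567432975/45044)*(1/347818) = 13567432975/15667113992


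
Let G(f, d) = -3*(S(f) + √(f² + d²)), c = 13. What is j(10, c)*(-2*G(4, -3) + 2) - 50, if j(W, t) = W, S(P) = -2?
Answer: 150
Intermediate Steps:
G(f, d) = 6 - 3*√(d² + f²) (G(f, d) = -3*(-2 + √(f² + d²)) = -3*(-2 + √(d² + f²)) = 6 - 3*√(d² + f²))
j(10, c)*(-2*G(4, -3) + 2) - 50 = 10*(-2*(6 - 3*√((-3)² + 4²)) + 2) - 50 = 10*(-2*(6 - 3*√(9 + 16)) + 2) - 50 = 10*(-2*(6 - 3*√25) + 2) - 50 = 10*(-2*(6 - 3*5) + 2) - 50 = 10*(-2*(6 - 15) + 2) - 50 = 10*(-2*(-9) + 2) - 50 = 10*(18 + 2) - 50 = 10*20 - 50 = 200 - 50 = 150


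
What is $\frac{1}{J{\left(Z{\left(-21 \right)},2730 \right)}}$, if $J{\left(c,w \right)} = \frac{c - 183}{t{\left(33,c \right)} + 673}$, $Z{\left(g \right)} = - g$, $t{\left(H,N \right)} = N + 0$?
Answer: $- \frac{347}{81} \approx -4.284$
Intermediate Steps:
$t{\left(H,N \right)} = N$
$J{\left(c,w \right)} = \frac{-183 + c}{673 + c}$ ($J{\left(c,w \right)} = \frac{c - 183}{c + 673} = \frac{-183 + c}{673 + c}$)
$\frac{1}{J{\left(Z{\left(-21 \right)},2730 \right)}} = \frac{1}{\frac{1}{673 - -21} \left(-183 - -21\right)} = \frac{1}{\frac{1}{673 + 21} \left(-183 + 21\right)} = \frac{1}{\frac{1}{694} \left(-162\right)} = \frac{1}{- \frac{81}{347}} = - \frac{347}{81}$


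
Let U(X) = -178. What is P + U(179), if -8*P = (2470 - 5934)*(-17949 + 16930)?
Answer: -441405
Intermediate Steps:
P = -441227 (P = -(2470 - 5934)*(-17949 + 16930)/8 = -(-433)*(-1019) = -1/8*3529816 = -441227)
P + U(179) = -441227 - 178 = -441405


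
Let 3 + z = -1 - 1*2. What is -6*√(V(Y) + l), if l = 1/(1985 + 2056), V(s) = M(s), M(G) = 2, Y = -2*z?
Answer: -2*√3629267/449 ≈ -8.4858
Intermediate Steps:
z = -6 (z = -3 + (-1 - 1*2) = -3 + (-1 - 2) = -3 - 3 = -6)
Y = 12 (Y = -2*(-6) = 12)
V(s) = 2
l = 1/4041 ≈ 0.00024746
-6*√(V(Y) + l) = -6*√(2 + 1/4041) = -2*√3629267/449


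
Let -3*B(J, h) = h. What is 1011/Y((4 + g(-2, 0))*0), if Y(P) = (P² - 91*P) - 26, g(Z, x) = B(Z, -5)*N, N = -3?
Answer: -1011/26 ≈ -38.885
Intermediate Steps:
B(J, h) = -h/3
g(Z, x) = -5 (g(Z, x) = -⅓*(-5)*(-3) = (5/3)*(-3) = -5)
Y(P) = -26 + P² - 91*P
1011/Y((4 + g(-2, 0))*0) = 1011/(-26 + ((4 - 5)*0)² - 91*(4 - 5)*0) = 1011/(-26 + (-1*0)² - (-91)*0) = 1011/(-26 + 0² - 91*0) = 1011/(-26 + 0 + 0) = 1011/(-26) = 1011*(-1/26) = -1011/26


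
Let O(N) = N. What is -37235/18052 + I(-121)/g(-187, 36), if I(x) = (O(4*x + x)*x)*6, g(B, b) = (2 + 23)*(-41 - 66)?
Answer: -1605716717/9657820 ≈ -166.26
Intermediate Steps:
g(B, b) = -2675 (g(B, b) = 25*(-107) = -2675)
I(x) = 30*x² (I(x) = ((4*x + x)*x)*6 = ((5*x)*x)*6 = (5*x²)*6 = 30*x²)
-37235/18052 + I(-121)/g(-187, 36) = -37235/18052 + (30*(-121)²)/(-2675) = -37235*1/18052 + (30*14641)*(-1/2675) = -37235/18052 + 439230*(-1/2675) = -37235/18052 - 87846/535 = -1605716717/9657820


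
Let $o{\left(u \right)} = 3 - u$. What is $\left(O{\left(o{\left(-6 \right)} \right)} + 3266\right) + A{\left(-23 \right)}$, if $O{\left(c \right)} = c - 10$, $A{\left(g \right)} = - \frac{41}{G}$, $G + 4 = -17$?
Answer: $\frac{68606}{21} \approx 3267.0$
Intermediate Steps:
$G = -21$ ($G = -4 - 17 = -21$)
$A{\left(g \right)} = \frac{41}{21}$ ($A{\left(g \right)} = - \frac{41}{-21} = \left(-41\right) \left(- \frac{1}{21}\right) = \frac{41}{21}$)
$O{\left(c \right)} = -10 + c$ ($O{\left(c \right)} = c - 10 = -10 + c$)
$\left(O{\left(o{\left(-6 \right)} \right)} + 3266\right) + A{\left(-23 \right)} = \left(\left(-10 + \left(3 - -6\right)\right) + 3266\right) + \frac{41}{21} = \left(\left(-10 + \left(3 + 6\right)\right) + 3266\right) + \frac{41}{21} = \left(\left(-10 + 9\right) + 3266\right) + \frac{41}{21} = \left(-1 + 3266\right) + \frac{41}{21} = 3265 + \frac{41}{21} = \frac{68606}{21}$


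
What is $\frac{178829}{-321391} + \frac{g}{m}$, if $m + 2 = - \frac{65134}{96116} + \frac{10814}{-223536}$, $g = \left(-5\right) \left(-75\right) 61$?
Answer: $- \frac{2302728090450829}{274400284151} \approx -8391.9$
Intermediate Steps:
$g = 22875$ ($g = 375 \cdot 61 = 22875$)
$m = - \frac{7321245575}{2685673272}$ ($m = -2 + \left(- \frac{65134}{96116} + \frac{10814}{-223536}\right) = -2 + \left(\left(-65134\right) \frac{1}{96116} + 10814 \left(- \frac{1}{223536}\right)\right) = -2 - \frac{1949899031}{2685673272} = - \frac{7321245575}{2685673272} \approx -2.726$)
$\frac{178829}{-321391} + \frac{g}{m} = \frac{178829}{-321391} + \frac{22875}{- \frac{7321245575}{2685673272}} = 178829 \left(- \frac{1}{321391}\right) + 22875 \left(- \frac{2685673272}{7321245575}\right) = - \frac{25547}{45913} - \frac{2457391043880}{292849823} = - \frac{2302728090450829}{274400284151}$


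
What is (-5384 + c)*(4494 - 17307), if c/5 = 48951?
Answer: -3067060623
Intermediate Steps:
c = 244755 (c = 5*48951 = 244755)
(-5384 + c)*(4494 - 17307) = (-5384 + 244755)*(4494 - 17307) = 239371*(-12813) = -3067060623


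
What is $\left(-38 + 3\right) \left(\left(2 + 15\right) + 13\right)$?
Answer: $-1050$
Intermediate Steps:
$\left(-38 + 3\right) \left(\left(2 + 15\right) + 13\right) = - 35 \left(17 + 13\right) = \left(-35\right) 30 = -1050$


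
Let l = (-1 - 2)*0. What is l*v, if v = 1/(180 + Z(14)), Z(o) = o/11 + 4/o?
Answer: 0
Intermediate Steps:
Z(o) = 4/o + o/11 (Z(o) = o*(1/11) + 4/o = o/11 + 4/o = 4/o + o/11)
v = 77/13980 (v = 1/(180 + (4/14 + (1/11)*14)) = 1/(180 + (4*(1/14) + 14/11)) = 1/(180 + (2/7 + 14/11)) = 1/(180 + 120/77) = 1/(13980/77) = 77/13980 ≈ 0.0055079)
l = 0 (l = -3*0 = 0)
l*v = 0*(77/13980) = 0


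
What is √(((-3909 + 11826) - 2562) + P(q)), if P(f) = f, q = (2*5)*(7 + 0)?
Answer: 5*√217 ≈ 73.655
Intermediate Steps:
q = 70 (q = 10*7 = 70)
√(((-3909 + 11826) - 2562) + P(q)) = √(((-3909 + 11826) - 2562) + 70) = √((7917 - 2562) + 70) = √(5355 + 70) = √5425 = 5*√217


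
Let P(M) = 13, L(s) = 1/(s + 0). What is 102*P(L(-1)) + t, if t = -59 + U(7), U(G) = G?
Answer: 1274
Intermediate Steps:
L(s) = 1/s
t = -52 (t = -59 + 7 = -52)
102*P(L(-1)) + t = 102*13 - 52 = 1326 - 52 = 1274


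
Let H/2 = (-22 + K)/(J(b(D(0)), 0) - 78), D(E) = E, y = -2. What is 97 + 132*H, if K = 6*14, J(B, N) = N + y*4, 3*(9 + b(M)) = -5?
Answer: -4013/43 ≈ -93.326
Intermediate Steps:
b(M) = -32/3 (b(M) = -9 + (⅓)*(-5) = -9 - 5/3 = -32/3)
J(B, N) = -8 + N (J(B, N) = N - 2*4 = N - 8 = -8 + N)
K = 84
H = -62/43 (H = 2*((-22 + 84)/((-8 + 0) - 78)) = 2*(62/(-8 - 78)) = 2*(62/(-86)) = 2*(62*(-1/86)) = 2*(-31/43) = -62/43 ≈ -1.4419)
97 + 132*H = 97 + 132*(-62/43) = 97 - 8184/43 = -4013/43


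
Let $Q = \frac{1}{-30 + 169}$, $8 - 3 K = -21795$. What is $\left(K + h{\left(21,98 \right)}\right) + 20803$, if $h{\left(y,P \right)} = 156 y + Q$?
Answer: $\frac{13071563}{417} \approx 31347.0$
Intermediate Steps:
$K = \frac{21803}{3}$ ($K = \frac{8}{3} - -7265 = \frac{8}{3} + 7265 = \frac{21803}{3} \approx 7267.7$)
$Q = \frac{1}{139} \approx 0.0071942$
$h{\left(y,P \right)} = \frac{1}{139} + 156 y$ ($h{\left(y,P \right)} = 156 y + \frac{1}{139} = \frac{1}{139} + 156 y$)
$\left(K + h{\left(21,98 \right)}\right) + 20803 = \left(\frac{21803}{3} + \left(\frac{1}{139} + 156 \cdot 21\right)\right) + 20803 = \left(\frac{21803}{3} + \left(\frac{1}{139} + 3276\right)\right) + 20803 = \left(\frac{21803}{3} + \frac{455365}{139}\right) + 20803 = \frac{4396712}{417} + 20803 = \frac{13071563}{417}$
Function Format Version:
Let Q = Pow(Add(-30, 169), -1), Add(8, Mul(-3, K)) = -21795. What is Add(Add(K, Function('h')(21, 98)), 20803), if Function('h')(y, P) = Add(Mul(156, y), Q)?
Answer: Rational(13071563, 417) ≈ 31347.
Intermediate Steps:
K = Rational(21803, 3) (K = Add(Rational(8, 3), Mul(Rational(-1, 3), -21795)) = Add(Rational(8, 3), 7265) = Rational(21803, 3) ≈ 7267.7)
Q = Rational(1, 139) (Q = Pow(139, -1) = Rational(1, 139) ≈ 0.0071942)
Function('h')(y, P) = Add(Rational(1, 139), Mul(156, y)) (Function('h')(y, P) = Add(Mul(156, y), Rational(1, 139)) = Add(Rational(1, 139), Mul(156, y)))
Add(Add(K, Function('h')(21, 98)), 20803) = Add(Add(Rational(21803, 3), Add(Rational(1, 139), Mul(156, 21))), 20803) = Add(Add(Rational(21803, 3), Add(Rational(1, 139), 3276)), 20803) = Add(Add(Rational(21803, 3), Rational(455365, 139)), 20803) = Add(Rational(4396712, 417), 20803) = Rational(13071563, 417)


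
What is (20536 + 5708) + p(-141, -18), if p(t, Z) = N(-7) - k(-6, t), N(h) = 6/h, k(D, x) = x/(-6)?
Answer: 367075/14 ≈ 26220.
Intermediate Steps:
k(D, x) = -x/6 (k(D, x) = x*(-⅙) = -x/6)
p(t, Z) = -6/7 + t/6 (p(t, Z) = 6/(-7) - (-1)*t/6 = 6*(-⅐) + t/6 = -6/7 + t/6)
(20536 + 5708) + p(-141, -18) = (20536 + 5708) + (-6/7 + (⅙)*(-141)) = 26244 + (-6/7 - 47/2) = 26244 - 341/14 = 367075/14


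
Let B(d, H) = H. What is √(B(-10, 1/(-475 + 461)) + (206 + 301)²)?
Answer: √50381590/14 ≈ 507.00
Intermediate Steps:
√(B(-10, 1/(-475 + 461)) + (206 + 301)²) = √(1/(-475 + 461) + (206 + 301)²) = √(1/(-14) + 507²) = √(-1/14 + 257049) = √(3598685/14) = √50381590/14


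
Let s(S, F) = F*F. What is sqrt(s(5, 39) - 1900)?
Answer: I*sqrt(379) ≈ 19.468*I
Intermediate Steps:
s(S, F) = F**2
sqrt(s(5, 39) - 1900) = sqrt(39**2 - 1900) = sqrt(1521 - 1900) = sqrt(-379) = I*sqrt(379)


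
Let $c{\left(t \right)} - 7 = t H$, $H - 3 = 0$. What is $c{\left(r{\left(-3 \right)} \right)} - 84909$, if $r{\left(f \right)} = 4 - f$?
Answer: $-84881$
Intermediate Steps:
$H = 3$ ($H = 3 + 0 = 3$)
$c{\left(t \right)} = 7 + 3 t$ ($c{\left(t \right)} = 7 + t 3 = 7 + 3 t$)
$c{\left(r{\left(-3 \right)} \right)} - 84909 = \left(7 + 3 \left(4 - -3\right)\right) - 84909 = \left(7 + 3 \left(4 + 3\right)\right) - 84909 = \left(7 + 3 \cdot 7\right) - 84909 = \left(7 + 21\right) - 84909 = 28 - 84909 = -84881$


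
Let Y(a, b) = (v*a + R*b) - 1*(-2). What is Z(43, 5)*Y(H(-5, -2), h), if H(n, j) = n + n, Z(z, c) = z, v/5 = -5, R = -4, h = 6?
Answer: 9804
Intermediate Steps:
v = -25 (v = 5*(-5) = -25)
H(n, j) = 2*n
Y(a, b) = 2 - 25*a - 4*b (Y(a, b) = (-25*a - 4*b) - 1*(-2) = (-25*a - 4*b) + 2 = 2 - 25*a - 4*b)
Z(43, 5)*Y(H(-5, -2), h) = 43*(2 - 50*(-5) - 4*6) = 43*(2 - 25*(-10) - 24) = 43*(2 + 250 - 24) = 43*228 = 9804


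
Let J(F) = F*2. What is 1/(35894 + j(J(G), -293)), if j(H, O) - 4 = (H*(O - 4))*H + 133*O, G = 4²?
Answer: -1/307199 ≈ -3.2552e-6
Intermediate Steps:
G = 16
J(F) = 2*F
j(H, O) = 4 + 133*O + H²*(-4 + O) (j(H, O) = 4 + ((H*(O - 4))*H + 133*O) = 4 + ((H*(-4 + O))*H + 133*O) = 4 + (H²*(-4 + O) + 133*O) = 4 + (133*O + H²*(-4 + O)) = 4 + 133*O + H²*(-4 + O))
1/(35894 + j(J(G), -293)) = 1/(35894 + (4 - 4*(2*16)² + 133*(-293) - 293*(2*16)²)) = 1/(35894 + (4 - 4*32² - 38969 - 293*32²)) = 1/(35894 + (4 - 4*1024 - 38969 - 293*1024)) = 1/(35894 + (4 - 4096 - 38969 - 300032)) = 1/(35894 - 343093) = 1/(-307199) = -1/307199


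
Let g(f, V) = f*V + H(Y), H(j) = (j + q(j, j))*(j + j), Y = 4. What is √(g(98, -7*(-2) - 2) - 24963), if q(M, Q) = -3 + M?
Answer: I*√23747 ≈ 154.1*I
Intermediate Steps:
H(j) = 2*j*(-3 + 2*j) (H(j) = (j + (-3 + j))*(j + j) = (-3 + 2*j)*(2*j) = 2*j*(-3 + 2*j))
g(f, V) = 40 + V*f (g(f, V) = f*V + 2*4*(-3 + 2*4) = V*f + 2*4*(-3 + 8) = V*f + 2*4*5 = V*f + 40 = 40 + V*f)
√(g(98, -7*(-2) - 2) - 24963) = √((40 + (-7*(-2) - 2)*98) - 24963) = √((40 + (14 - 2)*98) - 24963) = √((40 + 12*98) - 24963) = √((40 + 1176) - 24963) = √(1216 - 24963) = √(-23747) = I*√23747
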